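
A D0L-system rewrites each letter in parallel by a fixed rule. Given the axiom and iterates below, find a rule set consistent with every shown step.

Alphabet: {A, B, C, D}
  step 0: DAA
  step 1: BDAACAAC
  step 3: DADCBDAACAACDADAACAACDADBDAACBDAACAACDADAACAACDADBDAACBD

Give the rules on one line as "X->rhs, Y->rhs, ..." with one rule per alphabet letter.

  step 0 ⇒ step 1: DAA ⇒ BD·AAC·AAC
    A ↦ AAC
    D ↦ BD
    B ↦ C  (constrained at step 1)
    C ↦ DAD  (constrained at step 1)

A->AAC, B->C, C->DAD, D->BD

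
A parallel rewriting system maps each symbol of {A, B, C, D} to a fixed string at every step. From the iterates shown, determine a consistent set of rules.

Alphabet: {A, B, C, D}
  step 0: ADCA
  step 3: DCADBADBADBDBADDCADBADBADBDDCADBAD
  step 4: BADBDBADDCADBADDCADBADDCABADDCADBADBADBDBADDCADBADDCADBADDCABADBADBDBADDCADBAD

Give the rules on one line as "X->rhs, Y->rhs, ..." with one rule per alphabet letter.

A->D, B->DCA, C->B, D->BAD

  step 3 ⇒ step 4: DCADBADBADBDBADDCADBADBADBDDCADBAD ⇒ BAD·B·D·BAD·DCA·D·BAD·DCA·D·BAD·DCA·BAD·DCA·D·BAD·BAD·B·D·BAD·DCA·D·BAD·DCA·D·BAD·DCA·BAD·BAD·B·D·BAD·DCA·D·BAD
    A ↦ D
    B ↦ DCA
    C ↦ B
    D ↦ BAD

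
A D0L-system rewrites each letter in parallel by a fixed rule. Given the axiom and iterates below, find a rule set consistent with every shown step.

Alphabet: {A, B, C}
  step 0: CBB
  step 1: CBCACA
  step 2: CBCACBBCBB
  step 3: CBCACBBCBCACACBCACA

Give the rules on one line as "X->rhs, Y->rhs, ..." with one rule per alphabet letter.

A->B, B->CA, C->CB

  step 2 ⇒ step 3: CBCACBBCBB ⇒ CB·CA·CB·B·CB·CA·CA·CB·CA·CA
    A ↦ B
    B ↦ CA
    C ↦ CB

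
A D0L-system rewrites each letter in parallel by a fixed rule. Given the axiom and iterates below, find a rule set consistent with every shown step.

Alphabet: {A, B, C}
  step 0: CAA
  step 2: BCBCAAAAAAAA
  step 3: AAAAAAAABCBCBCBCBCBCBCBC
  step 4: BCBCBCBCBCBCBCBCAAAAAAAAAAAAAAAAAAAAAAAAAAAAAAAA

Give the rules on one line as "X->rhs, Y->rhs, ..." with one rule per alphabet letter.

  step 3 ⇒ step 4: AAAAAAAABCBCBCBCBCBCBCBC ⇒ BC·BC·BC·BC·BC·BC·BC·BC·AA·AA·AA·AA·AA·AA·AA·AA·AA·AA·AA·AA·AA·AA·AA·AA
    A ↦ BC
    B ↦ AA
    C ↦ AA

A->BC, B->AA, C->AA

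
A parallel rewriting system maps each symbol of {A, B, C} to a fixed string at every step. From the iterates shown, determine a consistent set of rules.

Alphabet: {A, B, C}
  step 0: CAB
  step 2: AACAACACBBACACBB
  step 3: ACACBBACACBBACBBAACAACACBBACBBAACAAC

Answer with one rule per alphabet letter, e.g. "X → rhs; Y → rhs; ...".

A->AC, B->AAC, C->BB

  step 2 ⇒ step 3: AACAACACBBACACBB ⇒ AC·AC·BB·AC·AC·BB·AC·BB·AAC·AAC·AC·BB·AC·BB·AAC·AAC
    A ↦ AC
    B ↦ AAC
    C ↦ BB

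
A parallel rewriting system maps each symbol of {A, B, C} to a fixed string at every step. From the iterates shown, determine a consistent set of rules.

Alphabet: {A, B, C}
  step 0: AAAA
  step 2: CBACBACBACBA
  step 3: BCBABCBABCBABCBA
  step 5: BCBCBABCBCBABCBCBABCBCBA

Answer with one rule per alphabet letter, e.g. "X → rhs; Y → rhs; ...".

  step 2 ⇒ step 3: CBACBACBACBA ⇒ B·C·BA·B·C·BA·B·C·BA·B·C·BA
    A ↦ BA
    B ↦ C
    C ↦ B

A->BA, B->C, C->B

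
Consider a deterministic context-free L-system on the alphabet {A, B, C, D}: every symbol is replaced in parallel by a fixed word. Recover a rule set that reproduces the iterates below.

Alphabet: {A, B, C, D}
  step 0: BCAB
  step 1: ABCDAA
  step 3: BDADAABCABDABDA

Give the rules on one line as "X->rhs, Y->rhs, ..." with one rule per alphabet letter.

A->DA, B->A, C->BC, D->B

  step 0 ⇒ step 1: BCAB ⇒ A·BC·DA·A
    A ↦ DA
    B ↦ A
    C ↦ BC
    D ↦ B  (constrained at step 1)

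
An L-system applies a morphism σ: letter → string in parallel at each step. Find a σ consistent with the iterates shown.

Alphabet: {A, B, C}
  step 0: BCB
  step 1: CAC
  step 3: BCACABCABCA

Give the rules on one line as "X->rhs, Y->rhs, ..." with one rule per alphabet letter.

  step 0 ⇒ step 1: BCB ⇒ C·A·C
    B ↦ C
    C ↦ A
    A ↦ BCA  (constrained at step 1)

A->BCA, B->C, C->A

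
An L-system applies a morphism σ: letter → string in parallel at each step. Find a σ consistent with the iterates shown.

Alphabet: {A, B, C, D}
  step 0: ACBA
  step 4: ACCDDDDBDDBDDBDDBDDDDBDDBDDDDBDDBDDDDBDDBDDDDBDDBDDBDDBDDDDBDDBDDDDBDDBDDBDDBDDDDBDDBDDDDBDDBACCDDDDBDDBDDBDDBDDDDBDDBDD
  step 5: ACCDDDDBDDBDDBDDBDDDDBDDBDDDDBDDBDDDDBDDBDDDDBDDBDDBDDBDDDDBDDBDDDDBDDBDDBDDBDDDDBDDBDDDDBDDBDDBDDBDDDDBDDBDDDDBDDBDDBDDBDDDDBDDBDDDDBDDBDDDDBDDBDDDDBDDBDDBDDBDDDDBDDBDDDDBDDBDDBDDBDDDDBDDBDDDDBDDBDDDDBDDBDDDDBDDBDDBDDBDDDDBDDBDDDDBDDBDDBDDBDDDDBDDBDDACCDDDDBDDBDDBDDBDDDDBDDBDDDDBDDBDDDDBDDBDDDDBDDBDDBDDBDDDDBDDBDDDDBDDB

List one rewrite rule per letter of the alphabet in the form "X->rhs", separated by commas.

A->ACC, B->DD, C->D, D->DDB

  step 4 ⇒ step 5: ACCDDDDBDDBDDBDDBDDDDBDDBDDDDBDDBDDDDBDDBDDDDBDDBDDBDDBDDDDBDDBDDDDBDDBDDBDDBDDDDBDDBDDDDBDDBACCDDDDBDDBDDBDDBDDDDBDDBDD ⇒ ACC·D·D·DDB·DDB·DDB·DDB·DD·DDB·DDB·DD·DDB·DDB·DD·DDB·DDB·DD·DDB·DDB·DDB·DDB·DD·DDB·DDB·DD·DDB·DDB·DDB·DDB·DD·DDB·DDB·DD·DDB·DDB·DDB·DDB·DD·DDB·DDB·DD·DDB·DDB·DDB·DDB·DD·DDB·DDB·DD·DDB·DDB·DD·DDB·DDB·DD·DDB·DDB·DDB·DDB·DD·DDB·DDB·DD·DDB·DDB·DDB·DDB·DD·DDB·DDB·DD·DDB·DDB·DD·DDB·DDB·DD·DDB·DDB·DDB·DDB·DD·DDB·DDB·DD·DDB·DDB·DDB·DDB·DD·DDB·DDB·DD·ACC·D·D·DDB·DDB·DDB·DDB·DD·DDB·DDB·DD·DDB·DDB·DD·DDB·DDB·DD·DDB·DDB·DDB·DDB·DD·DDB·DDB·DD·DDB·DDB
    A ↦ ACC
    B ↦ DD
    C ↦ D
    D ↦ DDB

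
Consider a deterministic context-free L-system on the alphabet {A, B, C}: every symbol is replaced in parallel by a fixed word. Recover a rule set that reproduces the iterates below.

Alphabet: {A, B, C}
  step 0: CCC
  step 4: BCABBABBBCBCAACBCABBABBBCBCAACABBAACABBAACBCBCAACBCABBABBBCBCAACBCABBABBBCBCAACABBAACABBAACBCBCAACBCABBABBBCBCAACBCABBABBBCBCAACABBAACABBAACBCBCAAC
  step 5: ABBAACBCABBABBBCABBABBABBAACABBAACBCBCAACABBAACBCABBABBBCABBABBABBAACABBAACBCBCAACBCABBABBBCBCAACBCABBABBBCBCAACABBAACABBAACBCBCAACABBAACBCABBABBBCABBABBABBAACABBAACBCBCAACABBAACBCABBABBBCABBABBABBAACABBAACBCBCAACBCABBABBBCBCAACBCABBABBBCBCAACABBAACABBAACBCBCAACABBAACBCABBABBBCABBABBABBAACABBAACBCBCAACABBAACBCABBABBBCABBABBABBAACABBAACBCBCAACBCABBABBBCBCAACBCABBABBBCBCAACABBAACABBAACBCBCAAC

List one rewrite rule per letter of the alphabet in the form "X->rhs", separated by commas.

  step 4 ⇒ step 5: BCABBABBBCBCAACBCABBABBBCBCAACABBAACABBAACBCBCAACBCABBABBBCBCAACBCABBABBBCBCAACABBAACABBAACBCBCAACBCABBABBBCBCAACBCABBABBBCBCAACABBAACABBAACBCBCAAC ⇒ ABB·AAC·BC·ABB·ABB·BC·ABB·ABB·ABB·AAC·ABB·AAC·BC·BC·AAC·ABB·AAC·BC·ABB·ABB·BC·ABB·ABB·ABB·AAC·ABB·AAC·BC·BC·AAC·BC·ABB·ABB·BC·BC·AAC·BC·ABB·ABB·BC·BC·AAC·ABB·AAC·ABB·AAC·BC·BC·AAC·ABB·AAC·BC·ABB·ABB·BC·ABB·ABB·ABB·AAC·ABB·AAC·BC·BC·AAC·ABB·AAC·BC·ABB·ABB·BC·ABB·ABB·ABB·AAC·ABB·AAC·BC·BC·AAC·BC·ABB·ABB·BC·BC·AAC·BC·ABB·ABB·BC·BC·AAC·ABB·AAC·ABB·AAC·BC·BC·AAC·ABB·AAC·BC·ABB·ABB·BC·ABB·ABB·ABB·AAC·ABB·AAC·BC·BC·AAC·ABB·AAC·BC·ABB·ABB·BC·ABB·ABB·ABB·AAC·ABB·AAC·BC·BC·AAC·BC·ABB·ABB·BC·BC·AAC·BC·ABB·ABB·BC·BC·AAC·ABB·AAC·ABB·AAC·BC·BC·AAC
    A ↦ BC
    B ↦ ABB
    C ↦ AAC

A->BC, B->ABB, C->AAC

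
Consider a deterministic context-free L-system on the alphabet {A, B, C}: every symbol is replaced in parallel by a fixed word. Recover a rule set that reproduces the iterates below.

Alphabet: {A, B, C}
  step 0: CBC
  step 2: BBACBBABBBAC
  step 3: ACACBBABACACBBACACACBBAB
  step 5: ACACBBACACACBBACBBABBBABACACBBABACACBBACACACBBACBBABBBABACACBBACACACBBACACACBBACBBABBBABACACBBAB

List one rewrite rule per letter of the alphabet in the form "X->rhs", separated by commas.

  step 2 ⇒ step 3: BBACBBABBBAC ⇒ AC·AC·BB·AB·AC·AC·BB·AC·AC·AC·BB·AB
    A ↦ BB
    B ↦ AC
    C ↦ AB

A->BB, B->AC, C->AB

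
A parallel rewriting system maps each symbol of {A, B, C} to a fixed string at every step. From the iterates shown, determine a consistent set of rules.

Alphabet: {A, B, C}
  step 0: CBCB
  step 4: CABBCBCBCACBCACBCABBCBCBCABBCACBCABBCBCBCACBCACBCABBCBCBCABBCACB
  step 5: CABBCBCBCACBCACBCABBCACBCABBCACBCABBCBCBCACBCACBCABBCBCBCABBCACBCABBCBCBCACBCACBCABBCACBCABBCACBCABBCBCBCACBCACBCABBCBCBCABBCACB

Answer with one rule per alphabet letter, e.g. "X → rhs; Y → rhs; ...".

  step 4 ⇒ step 5: CABBCBCBCACBCACBCABBCBCBCABBCACBCABBCBCBCACBCACBCABBCBCBCABBCACB ⇒ CA·BB·CB·CB·CA·CB·CA·CB·CA·BB·CA·CB·CA·BB·CA·CB·CA·BB·CB·CB·CA·CB·CA·CB·CA·BB·CB·CB·CA·BB·CA·CB·CA·BB·CB·CB·CA·CB·CA·CB·CA·BB·CA·CB·CA·BB·CA·CB·CA·BB·CB·CB·CA·CB·CA·CB·CA·BB·CB·CB·CA·BB·CA·CB
    A ↦ BB
    B ↦ CB
    C ↦ CA

A->BB, B->CB, C->CA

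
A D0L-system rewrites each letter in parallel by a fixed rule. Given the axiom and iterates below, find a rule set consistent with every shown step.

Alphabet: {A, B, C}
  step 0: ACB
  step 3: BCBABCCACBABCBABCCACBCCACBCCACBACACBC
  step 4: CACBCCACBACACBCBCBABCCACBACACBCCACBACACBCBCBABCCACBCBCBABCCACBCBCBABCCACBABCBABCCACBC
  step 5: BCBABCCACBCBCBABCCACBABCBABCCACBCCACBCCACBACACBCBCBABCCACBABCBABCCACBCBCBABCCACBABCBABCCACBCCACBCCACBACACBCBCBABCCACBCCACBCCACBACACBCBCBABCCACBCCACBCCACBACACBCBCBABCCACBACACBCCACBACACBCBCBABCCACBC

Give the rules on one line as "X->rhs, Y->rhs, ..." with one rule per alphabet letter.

  step 4 ⇒ step 5: CACBCCACBACACBCBCBABCCACBACACBCCACBACACBCBCBABCCACBCBCBABCCACBCBCBABCCACBABCBABCCACBC ⇒ BC·BA·BC·CAC·BC·BC·BA·BC·CAC·BA·BC·BA·BC·CAC·BC·CAC·BC·CAC·BA·CAC·BC·BC·BA·BC·CAC·BA·BC·BA·BC·CAC·BC·BC·BA·BC·CAC·BA·BC·BA·BC·CAC·BC·CAC·BC·CAC·BA·CAC·BC·BC·BA·BC·CAC·BC·CAC·BC·CAC·BA·CAC·BC·BC·BA·BC·CAC·BC·CAC·BC·CAC·BA·CAC·BC·BC·BA·BC·CAC·BA·CAC·BC·CAC·BA·CAC·BC·BC·BA·BC·CAC·BC
    A ↦ BA
    B ↦ CAC
    C ↦ BC

A->BA, B->CAC, C->BC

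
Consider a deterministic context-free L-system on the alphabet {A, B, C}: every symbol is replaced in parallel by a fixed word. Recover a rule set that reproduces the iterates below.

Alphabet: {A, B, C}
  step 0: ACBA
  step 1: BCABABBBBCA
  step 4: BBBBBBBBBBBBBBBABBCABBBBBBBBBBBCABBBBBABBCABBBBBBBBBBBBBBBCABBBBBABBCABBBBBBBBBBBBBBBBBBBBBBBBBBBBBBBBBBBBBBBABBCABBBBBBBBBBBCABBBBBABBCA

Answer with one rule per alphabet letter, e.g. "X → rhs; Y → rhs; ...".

A->BCA, B->BB, C->BAB

  step 0 ⇒ step 1: ACBA ⇒ BCA·BAB·BB·BCA
    A ↦ BCA
    B ↦ BB
    C ↦ BAB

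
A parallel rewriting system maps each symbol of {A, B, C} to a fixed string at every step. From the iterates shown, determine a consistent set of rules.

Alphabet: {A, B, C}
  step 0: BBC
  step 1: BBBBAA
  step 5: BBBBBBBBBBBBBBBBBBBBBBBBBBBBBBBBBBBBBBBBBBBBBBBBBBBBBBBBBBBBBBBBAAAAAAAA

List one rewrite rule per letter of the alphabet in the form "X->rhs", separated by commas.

  step 0 ⇒ step 1: BBC ⇒ BB·BB·AA
    B ↦ BB
    C ↦ AA
    A ↦ C  (constrained at step 1)

A->C, B->BB, C->AA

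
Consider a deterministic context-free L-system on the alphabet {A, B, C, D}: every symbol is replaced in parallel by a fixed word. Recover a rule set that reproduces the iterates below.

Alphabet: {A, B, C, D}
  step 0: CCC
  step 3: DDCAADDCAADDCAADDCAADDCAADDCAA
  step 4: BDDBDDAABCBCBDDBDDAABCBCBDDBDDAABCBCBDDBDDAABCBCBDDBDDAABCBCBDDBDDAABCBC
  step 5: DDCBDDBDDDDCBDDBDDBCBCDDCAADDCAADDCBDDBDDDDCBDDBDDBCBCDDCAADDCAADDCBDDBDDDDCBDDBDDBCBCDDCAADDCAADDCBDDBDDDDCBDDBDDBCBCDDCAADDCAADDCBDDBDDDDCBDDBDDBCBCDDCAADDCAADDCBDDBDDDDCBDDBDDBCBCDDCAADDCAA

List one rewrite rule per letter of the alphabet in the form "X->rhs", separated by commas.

  step 4 ⇒ step 5: BDDBDDAABCBCBDDBDDAABCBCBDDBDDAABCBCBDDBDDAABCBCBDDBDDAABCBCBDDBDDAABCBC ⇒ DDC·BDD·BDD·DDC·BDD·BDD·BC·BC·DDC·AA·DDC·AA·DDC·BDD·BDD·DDC·BDD·BDD·BC·BC·DDC·AA·DDC·AA·DDC·BDD·BDD·DDC·BDD·BDD·BC·BC·DDC·AA·DDC·AA·DDC·BDD·BDD·DDC·BDD·BDD·BC·BC·DDC·AA·DDC·AA·DDC·BDD·BDD·DDC·BDD·BDD·BC·BC·DDC·AA·DDC·AA·DDC·BDD·BDD·DDC·BDD·BDD·BC·BC·DDC·AA·DDC·AA
    A ↦ BC
    B ↦ DDC
    C ↦ AA
    D ↦ BDD

A->BC, B->DDC, C->AA, D->BDD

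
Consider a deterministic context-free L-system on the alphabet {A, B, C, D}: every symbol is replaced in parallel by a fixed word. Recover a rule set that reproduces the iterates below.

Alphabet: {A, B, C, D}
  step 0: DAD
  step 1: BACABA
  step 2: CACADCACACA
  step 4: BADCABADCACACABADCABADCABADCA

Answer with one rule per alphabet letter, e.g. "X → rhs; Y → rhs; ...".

A->CA, B->CA, C->D, D->BA

  step 1 ⇒ step 2: BACABA ⇒ CA·CA·D·CA·CA·CA
    A ↦ CA
    B ↦ CA
    C ↦ D
  step 0 ⇒ step 1: DAD ⇒ BA·CA·BA
    D ↦ BA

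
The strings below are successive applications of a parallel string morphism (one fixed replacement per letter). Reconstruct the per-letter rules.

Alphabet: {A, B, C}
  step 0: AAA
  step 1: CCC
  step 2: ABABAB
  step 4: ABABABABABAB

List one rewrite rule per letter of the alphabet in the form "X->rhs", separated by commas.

A->C, B->C, C->AB

  step 1 ⇒ step 2: CCC ⇒ AB·AB·AB
    C ↦ AB
  step 0 ⇒ step 1: AAA ⇒ C·C·C
    A ↦ C
    B ↦ C  (constrained at step 2)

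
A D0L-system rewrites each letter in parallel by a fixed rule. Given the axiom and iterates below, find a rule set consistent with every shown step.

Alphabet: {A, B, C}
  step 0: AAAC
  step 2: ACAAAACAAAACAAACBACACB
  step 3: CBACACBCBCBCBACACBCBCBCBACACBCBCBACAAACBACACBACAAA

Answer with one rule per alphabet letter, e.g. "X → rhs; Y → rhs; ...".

  step 2 ⇒ step 3: ACAAAACAAAACAAACBACACB ⇒ CB·ACA·CB·CB·CB·CB·ACA·CB·CB·CB·CB·ACA·CB·CB·CB·ACA·AA·CB·ACA·CB·ACA·AA
    A ↦ CB
    B ↦ AA
    C ↦ ACA

A->CB, B->AA, C->ACA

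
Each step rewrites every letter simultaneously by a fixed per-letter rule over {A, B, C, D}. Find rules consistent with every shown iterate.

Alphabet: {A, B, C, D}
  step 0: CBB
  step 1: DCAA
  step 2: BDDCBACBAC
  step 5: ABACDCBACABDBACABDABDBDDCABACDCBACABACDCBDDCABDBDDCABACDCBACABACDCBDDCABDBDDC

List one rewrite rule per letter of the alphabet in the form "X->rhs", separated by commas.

A->BAC, B->A, C->DC, D->BD

  step 1 ⇒ step 2: DCAA ⇒ BD·DC·BAC·BAC
    A ↦ BAC
    C ↦ DC
    D ↦ BD
  step 0 ⇒ step 1: CBB ⇒ DC·A·A
    B ↦ A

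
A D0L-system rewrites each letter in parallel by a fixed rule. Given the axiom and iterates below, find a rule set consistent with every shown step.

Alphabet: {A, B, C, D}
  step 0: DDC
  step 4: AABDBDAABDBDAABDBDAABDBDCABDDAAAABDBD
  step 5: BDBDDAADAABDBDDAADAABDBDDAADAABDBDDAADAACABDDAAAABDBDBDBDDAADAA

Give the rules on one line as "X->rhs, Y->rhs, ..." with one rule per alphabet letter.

  step 4 ⇒ step 5: AABDBDAABDBDAABDBDAABDBDCABDDAAAABDBD ⇒ BD·BD·D·AA·D·AA·BD·BD·D·AA·D·AA·BD·BD·D·AA·D·AA·BD·BD·D·AA·D·AA·CA·BD·D·AA·AA·BD·BD·BD·BD·D·AA·D·AA
    A ↦ BD
    B ↦ D
    C ↦ CA
    D ↦ AA

A->BD, B->D, C->CA, D->AA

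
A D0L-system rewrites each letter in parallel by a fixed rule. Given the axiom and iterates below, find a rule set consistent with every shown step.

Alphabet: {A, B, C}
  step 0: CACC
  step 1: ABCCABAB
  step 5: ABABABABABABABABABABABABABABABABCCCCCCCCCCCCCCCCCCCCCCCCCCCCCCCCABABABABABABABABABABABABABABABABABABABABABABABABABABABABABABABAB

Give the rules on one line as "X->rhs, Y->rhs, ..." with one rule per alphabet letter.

A->CC, B->CC, C->AB

  step 0 ⇒ step 1: CACC ⇒ AB·CC·AB·AB
    A ↦ CC
    C ↦ AB
    B ↦ CC  (constrained at step 1)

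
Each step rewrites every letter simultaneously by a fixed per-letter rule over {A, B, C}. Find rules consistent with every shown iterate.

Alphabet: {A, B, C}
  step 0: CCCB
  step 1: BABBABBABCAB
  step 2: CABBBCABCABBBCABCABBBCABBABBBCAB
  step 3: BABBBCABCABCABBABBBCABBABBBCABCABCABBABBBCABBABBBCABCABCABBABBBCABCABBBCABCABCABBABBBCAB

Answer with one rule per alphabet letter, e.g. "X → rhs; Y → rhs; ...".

  step 2 ⇒ step 3: CABBBCABCABBBCABCABBBCABBABBBCAB ⇒ BAB·BB·CAB·CAB·CAB·BAB·BB·CAB·BAB·BB·CAB·CAB·CAB·BAB·BB·CAB·BAB·BB·CAB·CAB·CAB·BAB·BB·CAB·CAB·BB·CAB·CAB·CAB·BAB·BB·CAB
    A ↦ BB
    B ↦ CAB
    C ↦ BAB

A->BB, B->CAB, C->BAB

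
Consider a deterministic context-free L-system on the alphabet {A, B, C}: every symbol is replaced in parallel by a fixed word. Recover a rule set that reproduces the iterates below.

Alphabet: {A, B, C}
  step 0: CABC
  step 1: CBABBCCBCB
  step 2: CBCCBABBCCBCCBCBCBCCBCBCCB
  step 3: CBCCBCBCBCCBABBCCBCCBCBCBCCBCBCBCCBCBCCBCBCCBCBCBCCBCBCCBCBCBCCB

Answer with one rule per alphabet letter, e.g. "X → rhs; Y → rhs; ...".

A->ABB, B->CCB, C->CB

  step 2 ⇒ step 3: CBCCBABBCCBCCBCBCBCCBCBCCB ⇒ CB·CCB·CB·CB·CCB·ABB·CCB·CCB·CB·CB·CCB·CB·CB·CCB·CB·CCB·CB·CCB·CB·CB·CCB·CB·CCB·CB·CB·CCB
    A ↦ ABB
    B ↦ CCB
    C ↦ CB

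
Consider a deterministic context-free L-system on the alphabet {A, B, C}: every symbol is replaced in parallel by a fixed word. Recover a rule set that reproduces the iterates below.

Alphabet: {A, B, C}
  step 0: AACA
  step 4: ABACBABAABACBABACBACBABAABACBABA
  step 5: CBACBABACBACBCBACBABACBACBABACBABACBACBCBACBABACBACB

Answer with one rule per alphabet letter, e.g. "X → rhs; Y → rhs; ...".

  step 4 ⇒ step 5: ABACBABAABACBABACBACBABAABACBABA ⇒ CB·A·CB·AB·A·CB·A·CB·CB·A·CB·AB·A·CB·A·CB·AB·A·CB·AB·A·CB·A·CB·CB·A·CB·AB·A·CB·A·CB
    A ↦ CB
    B ↦ A
    C ↦ AB

A->CB, B->A, C->AB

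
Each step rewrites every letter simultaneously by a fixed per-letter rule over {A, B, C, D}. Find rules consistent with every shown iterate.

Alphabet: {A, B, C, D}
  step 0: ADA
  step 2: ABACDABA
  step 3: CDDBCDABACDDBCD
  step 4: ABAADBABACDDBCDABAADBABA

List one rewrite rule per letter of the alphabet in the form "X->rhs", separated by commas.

  step 3 ⇒ step 4: CDDBCDABACDDBCD ⇒ AB·A·A·DB·AB·A·CD·DB·CD·AB·A·A·DB·AB·A
    A ↦ CD
    B ↦ DB
    C ↦ AB
    D ↦ A

A->CD, B->DB, C->AB, D->A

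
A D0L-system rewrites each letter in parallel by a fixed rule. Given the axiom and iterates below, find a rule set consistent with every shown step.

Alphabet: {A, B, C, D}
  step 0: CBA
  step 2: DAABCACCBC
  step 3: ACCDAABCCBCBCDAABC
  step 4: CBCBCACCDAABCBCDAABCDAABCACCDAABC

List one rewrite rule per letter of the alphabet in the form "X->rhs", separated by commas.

A->C, B->DAA, C->BC, D->A

  step 3 ⇒ step 4: ACCDAABCCBCBCDAABC ⇒ C·BC·BC·A·C·C·DAA·BC·BC·DAA·BC·DAA·BC·A·C·C·DAA·BC
    A ↦ C
    B ↦ DAA
    C ↦ BC
    D ↦ A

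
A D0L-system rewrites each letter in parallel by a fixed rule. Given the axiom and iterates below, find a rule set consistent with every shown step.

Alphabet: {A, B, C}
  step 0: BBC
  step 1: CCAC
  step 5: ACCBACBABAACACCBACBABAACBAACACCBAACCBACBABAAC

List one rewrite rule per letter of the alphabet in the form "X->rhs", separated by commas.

  step 0 ⇒ step 1: BBC ⇒ C·C·AC
    B ↦ C
    C ↦ AC
    A ↦ BA  (constrained at step 1)

A->BA, B->C, C->AC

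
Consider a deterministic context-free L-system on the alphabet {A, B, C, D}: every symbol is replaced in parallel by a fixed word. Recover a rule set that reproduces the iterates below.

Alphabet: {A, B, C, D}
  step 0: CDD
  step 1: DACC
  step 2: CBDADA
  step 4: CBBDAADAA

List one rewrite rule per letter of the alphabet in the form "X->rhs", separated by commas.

A->B, B->A, C->DA, D->C

  step 1 ⇒ step 2: DACC ⇒ C·B·DA·DA
    A ↦ B
    C ↦ DA
    D ↦ C
    B ↦ A  (constrained at step 2)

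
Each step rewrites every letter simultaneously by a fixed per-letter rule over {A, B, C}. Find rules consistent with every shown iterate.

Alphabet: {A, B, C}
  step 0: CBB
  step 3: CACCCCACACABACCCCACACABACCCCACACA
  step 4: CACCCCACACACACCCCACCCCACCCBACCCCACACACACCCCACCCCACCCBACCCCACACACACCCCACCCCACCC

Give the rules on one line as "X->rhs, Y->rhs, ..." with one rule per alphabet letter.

  step 3 ⇒ step 4: CACCCCACACABACCCCACACABACCCCACACA ⇒ CA·CCC·CA·CA·CA·CA·CCC·CA·CCC·CA·CCC·BA·CCC·CA·CA·CA·CA·CCC·CA·CCC·CA·CCC·BA·CCC·CA·CA·CA·CA·CCC·CA·CCC·CA·CCC
    A ↦ CCC
    B ↦ BA
    C ↦ CA

A->CCC, B->BA, C->CA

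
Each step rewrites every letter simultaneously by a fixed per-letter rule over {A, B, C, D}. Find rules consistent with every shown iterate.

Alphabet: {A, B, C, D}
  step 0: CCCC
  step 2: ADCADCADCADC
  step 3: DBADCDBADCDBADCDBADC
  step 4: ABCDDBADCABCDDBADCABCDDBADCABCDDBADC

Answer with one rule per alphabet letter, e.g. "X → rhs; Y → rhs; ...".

A->DB, B->BCD, C->DC, D->A

  step 3 ⇒ step 4: DBADCDBADCDBADCDBADC ⇒ A·BCD·DB·A·DC·A·BCD·DB·A·DC·A·BCD·DB·A·DC·A·BCD·DB·A·DC
    A ↦ DB
    B ↦ BCD
    C ↦ DC
    D ↦ A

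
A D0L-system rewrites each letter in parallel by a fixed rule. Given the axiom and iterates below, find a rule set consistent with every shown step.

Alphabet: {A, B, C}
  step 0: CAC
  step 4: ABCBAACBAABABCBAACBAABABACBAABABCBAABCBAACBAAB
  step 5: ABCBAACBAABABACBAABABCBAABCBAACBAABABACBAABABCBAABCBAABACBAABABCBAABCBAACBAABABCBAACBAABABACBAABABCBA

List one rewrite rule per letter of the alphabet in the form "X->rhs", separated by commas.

  step 4 ⇒ step 5: ABCBAACBAABABCBAACBAABABACBAABABCBAABCBAACBAAB ⇒ AB·CBA·A·CBA·AB·AB·A·CBA·AB·AB·CBA·AB·CBA·A·CBA·AB·AB·A·CBA·AB·AB·CBA·AB·CBA·AB·A·CBA·AB·AB·CBA·AB·CBA·A·CBA·AB·AB·CBA·A·CBA·AB·AB·A·CBA·AB·AB·CBA
    A ↦ AB
    B ↦ CBA
    C ↦ A

A->AB, B->CBA, C->A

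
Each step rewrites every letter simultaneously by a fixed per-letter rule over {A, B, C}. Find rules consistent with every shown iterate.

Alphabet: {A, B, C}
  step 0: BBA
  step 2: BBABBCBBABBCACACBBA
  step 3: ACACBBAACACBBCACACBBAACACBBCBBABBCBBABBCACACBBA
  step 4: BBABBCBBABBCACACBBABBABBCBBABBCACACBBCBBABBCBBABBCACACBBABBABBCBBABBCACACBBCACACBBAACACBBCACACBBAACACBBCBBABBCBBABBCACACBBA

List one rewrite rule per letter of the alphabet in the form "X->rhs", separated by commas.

A->BBA, B->AC, C->BBC

  step 3 ⇒ step 4: ACACBBAACACBBCACACBBAACACBBCBBABBCBBABBCACACBBA ⇒ BBA·BBC·BBA·BBC·AC·AC·BBA·BBA·BBC·BBA·BBC·AC·AC·BBC·BBA·BBC·BBA·BBC·AC·AC·BBA·BBA·BBC·BBA·BBC·AC·AC·BBC·AC·AC·BBA·AC·AC·BBC·AC·AC·BBA·AC·AC·BBC·BBA·BBC·BBA·BBC·AC·AC·BBA
    A ↦ BBA
    B ↦ AC
    C ↦ BBC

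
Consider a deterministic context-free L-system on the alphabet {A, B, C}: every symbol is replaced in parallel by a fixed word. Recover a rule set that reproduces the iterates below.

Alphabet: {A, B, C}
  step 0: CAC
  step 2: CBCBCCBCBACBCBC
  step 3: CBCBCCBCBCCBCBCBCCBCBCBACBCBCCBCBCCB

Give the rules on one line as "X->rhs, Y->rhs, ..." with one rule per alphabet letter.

A->BA, B->CBC, C->CB

  step 2 ⇒ step 3: CBCBCCBCBACBCBC ⇒ CB·CBC·CB·CBC·CB·CB·CBC·CB·CBC·BA·CB·CBC·CB·CBC·CB
    A ↦ BA
    B ↦ CBC
    C ↦ CB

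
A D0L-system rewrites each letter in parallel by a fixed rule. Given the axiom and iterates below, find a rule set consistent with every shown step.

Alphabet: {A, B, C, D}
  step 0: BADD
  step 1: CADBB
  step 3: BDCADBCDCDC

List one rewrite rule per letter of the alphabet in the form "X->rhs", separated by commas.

  step 0 ⇒ step 1: BADD ⇒ C·AD·B·B
    A ↦ AD
    B ↦ C
    D ↦ B
    C ↦ DC  (constrained at step 1)

A->AD, B->C, C->DC, D->B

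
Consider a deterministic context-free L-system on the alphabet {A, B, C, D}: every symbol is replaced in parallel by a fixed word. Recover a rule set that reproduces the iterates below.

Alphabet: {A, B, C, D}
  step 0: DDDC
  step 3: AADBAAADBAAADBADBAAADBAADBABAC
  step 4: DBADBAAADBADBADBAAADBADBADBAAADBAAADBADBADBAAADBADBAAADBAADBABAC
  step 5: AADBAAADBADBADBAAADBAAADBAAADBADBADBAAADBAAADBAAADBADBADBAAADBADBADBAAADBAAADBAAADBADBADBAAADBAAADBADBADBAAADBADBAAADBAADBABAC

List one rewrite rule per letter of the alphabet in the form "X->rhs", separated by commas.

A->DBA, B->A, C->BAC, D->A

  step 4 ⇒ step 5: DBADBAAADBADBADBAAADBADBADBAAADBAAADBADBADBAAADBADBAAADBAADBABAC ⇒ A·A·DBA·A·A·DBA·DBA·DBA·A·A·DBA·A·A·DBA·A·A·DBA·DBA·DBA·A·A·DBA·A·A·DBA·A·A·DBA·DBA·DBA·A·A·DBA·DBA·DBA·A·A·DBA·A·A·DBA·A·A·DBA·DBA·DBA·A·A·DBA·A·A·DBA·DBA·DBA·A·A·DBA·DBA·A·A·DBA·A·DBA·BAC
    A ↦ DBA
    B ↦ A
    C ↦ BAC
    D ↦ A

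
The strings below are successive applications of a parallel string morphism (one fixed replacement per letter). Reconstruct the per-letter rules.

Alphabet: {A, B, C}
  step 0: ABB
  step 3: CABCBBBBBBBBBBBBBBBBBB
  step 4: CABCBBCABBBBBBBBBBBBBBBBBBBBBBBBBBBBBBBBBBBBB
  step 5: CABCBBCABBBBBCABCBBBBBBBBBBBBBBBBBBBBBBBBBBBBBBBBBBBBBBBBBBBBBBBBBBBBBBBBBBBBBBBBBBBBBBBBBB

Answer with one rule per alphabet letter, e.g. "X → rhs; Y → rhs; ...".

  step 4 ⇒ step 5: CABCBBCABBBBBBBBBBBBBBBBBBBBBBBBBBBBBBBBBBBBB ⇒ CAB·C·BB·CAB·BB·BB·CAB·C·BB·BB·BB·BB·BB·BB·BB·BB·BB·BB·BB·BB·BB·BB·BB·BB·BB·BB·BB·BB·BB·BB·BB·BB·BB·BB·BB·BB·BB·BB·BB·BB·BB·BB·BB·BB·BB
    A ↦ C
    B ↦ BB
    C ↦ CAB

A->C, B->BB, C->CAB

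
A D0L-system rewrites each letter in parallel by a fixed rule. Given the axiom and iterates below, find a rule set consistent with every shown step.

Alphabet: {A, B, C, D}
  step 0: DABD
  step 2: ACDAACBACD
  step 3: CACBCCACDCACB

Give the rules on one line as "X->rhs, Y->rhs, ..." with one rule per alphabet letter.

  step 2 ⇒ step 3: ACDAACBACD ⇒ C·A·CB·C·C·A·CD·C·A·CB
    A ↦ C
    B ↦ CD
    C ↦ A
    D ↦ CB

A->C, B->CD, C->A, D->CB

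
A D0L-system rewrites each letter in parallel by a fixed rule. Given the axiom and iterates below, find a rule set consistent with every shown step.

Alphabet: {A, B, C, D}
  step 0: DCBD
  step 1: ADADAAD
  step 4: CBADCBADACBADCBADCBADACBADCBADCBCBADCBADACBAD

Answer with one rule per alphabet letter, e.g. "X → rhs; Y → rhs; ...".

  step 0 ⇒ step 1: DCBD ⇒ AD·AD·A·AD
    B ↦ A
    C ↦ AD
    D ↦ AD
    A ↦ CB  (constrained at step 1)

A->CB, B->A, C->AD, D->AD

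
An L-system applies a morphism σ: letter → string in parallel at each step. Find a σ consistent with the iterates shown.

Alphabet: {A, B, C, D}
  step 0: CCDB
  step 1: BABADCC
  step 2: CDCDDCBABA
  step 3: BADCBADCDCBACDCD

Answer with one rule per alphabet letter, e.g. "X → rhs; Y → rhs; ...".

  step 2 ⇒ step 3: CDCDDCBABA ⇒ BA·DC·BA·DC·DC·BA·C·D·C·D
    A ↦ D
    B ↦ C
    C ↦ BA
    D ↦ DC

A->D, B->C, C->BA, D->DC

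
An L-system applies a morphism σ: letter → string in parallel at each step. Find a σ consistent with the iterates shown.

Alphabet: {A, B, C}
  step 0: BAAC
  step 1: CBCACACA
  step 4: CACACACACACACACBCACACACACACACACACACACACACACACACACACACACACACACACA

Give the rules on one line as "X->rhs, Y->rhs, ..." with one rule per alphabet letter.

A->CA, B->CB, C->CA

  step 0 ⇒ step 1: BAAC ⇒ CB·CA·CA·CA
    A ↦ CA
    B ↦ CB
    C ↦ CA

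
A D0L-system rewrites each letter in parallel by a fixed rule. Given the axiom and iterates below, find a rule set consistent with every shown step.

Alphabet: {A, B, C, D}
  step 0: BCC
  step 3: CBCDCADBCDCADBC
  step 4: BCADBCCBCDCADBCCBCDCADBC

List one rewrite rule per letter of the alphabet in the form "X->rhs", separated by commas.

  step 3 ⇒ step 4: CBCDCADBCDCADBC ⇒ BC·AD·BC·C·BC·D·C·AD·BC·C·BC·D·C·AD·BC
    A ↦ D
    B ↦ AD
    C ↦ BC
    D ↦ C

A->D, B->AD, C->BC, D->C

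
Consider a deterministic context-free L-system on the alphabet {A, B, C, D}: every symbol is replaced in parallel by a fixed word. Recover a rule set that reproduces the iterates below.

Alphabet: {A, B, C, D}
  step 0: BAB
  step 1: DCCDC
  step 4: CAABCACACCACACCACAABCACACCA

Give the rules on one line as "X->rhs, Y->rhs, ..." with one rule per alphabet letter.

A->C, B->DC, C->CA, D->AB

  step 0 ⇒ step 1: BAB ⇒ DC·C·DC
    A ↦ C
    B ↦ DC
    C ↦ CA  (constrained at step 1)
    D ↦ AB  (constrained at step 1)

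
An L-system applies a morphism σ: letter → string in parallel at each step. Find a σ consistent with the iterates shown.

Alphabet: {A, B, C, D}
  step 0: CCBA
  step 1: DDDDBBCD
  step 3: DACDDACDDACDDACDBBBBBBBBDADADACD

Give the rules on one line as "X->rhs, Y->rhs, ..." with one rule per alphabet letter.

  step 0 ⇒ step 1: CCBA ⇒ DD·DD·BB·CD
    A ↦ CD
    B ↦ BB
    C ↦ DD
    D ↦ DA  (constrained at step 1)

A->CD, B->BB, C->DD, D->DA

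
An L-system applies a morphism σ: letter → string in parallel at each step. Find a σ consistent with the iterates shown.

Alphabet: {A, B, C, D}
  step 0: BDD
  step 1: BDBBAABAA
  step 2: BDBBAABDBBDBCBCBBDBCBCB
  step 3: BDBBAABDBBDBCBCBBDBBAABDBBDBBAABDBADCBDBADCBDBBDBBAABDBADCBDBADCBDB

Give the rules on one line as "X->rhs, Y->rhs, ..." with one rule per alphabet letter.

  step 2 ⇒ step 3: BDBBAABDBBDBCBCBBDBCBCB ⇒ BDB·BAA·BDB·BDB·CB·CB·BDB·BAA·BDB·BDB·BAA·BDB·ADC·BDB·ADC·BDB·BDB·BAA·BDB·ADC·BDB·ADC·BDB
    A ↦ CB
    B ↦ BDB
    C ↦ ADC
    D ↦ BAA

A->CB, B->BDB, C->ADC, D->BAA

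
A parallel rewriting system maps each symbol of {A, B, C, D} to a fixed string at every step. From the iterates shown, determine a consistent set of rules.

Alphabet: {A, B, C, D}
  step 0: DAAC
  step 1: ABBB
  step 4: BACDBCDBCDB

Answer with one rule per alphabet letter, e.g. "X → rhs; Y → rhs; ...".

  step 0 ⇒ step 1: DAAC ⇒ A·B·B·B
    A ↦ B
    C ↦ B
    D ↦ A
    B ↦ CD  (constrained at step 1)

A->B, B->CD, C->B, D->A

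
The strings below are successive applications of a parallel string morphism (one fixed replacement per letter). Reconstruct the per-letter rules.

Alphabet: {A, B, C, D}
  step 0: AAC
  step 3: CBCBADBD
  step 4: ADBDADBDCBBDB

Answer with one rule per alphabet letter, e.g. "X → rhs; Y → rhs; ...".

  step 3 ⇒ step 4: CBCBADBD ⇒ AD·BD·AD·BD·C·B·BD·B
    A ↦ C
    B ↦ BD
    C ↦ AD
    D ↦ B

A->C, B->BD, C->AD, D->B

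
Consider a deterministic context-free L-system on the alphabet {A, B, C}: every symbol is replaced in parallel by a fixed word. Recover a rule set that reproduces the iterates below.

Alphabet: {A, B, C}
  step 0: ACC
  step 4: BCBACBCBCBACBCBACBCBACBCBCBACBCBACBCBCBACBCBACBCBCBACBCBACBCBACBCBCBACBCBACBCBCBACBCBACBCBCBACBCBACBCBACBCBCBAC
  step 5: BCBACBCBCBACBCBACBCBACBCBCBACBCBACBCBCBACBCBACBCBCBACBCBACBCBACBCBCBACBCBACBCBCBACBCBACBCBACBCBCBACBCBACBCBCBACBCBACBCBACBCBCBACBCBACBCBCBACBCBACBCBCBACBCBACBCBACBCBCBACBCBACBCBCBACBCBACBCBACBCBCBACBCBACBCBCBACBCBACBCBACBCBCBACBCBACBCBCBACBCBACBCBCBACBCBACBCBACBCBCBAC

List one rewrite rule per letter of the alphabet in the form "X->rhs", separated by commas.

A->BC, B->BC, C->BAC

  step 4 ⇒ step 5: BCBACBCBCBACBCBACBCBACBCBCBACBCBACBCBCBACBCBACBCBCBACBCBACBCBACBCBCBACBCBACBCBCBACBCBACBCBCBACBCBACBCBACBCBCBAC ⇒ BC·BAC·BC·BC·BAC·BC·BAC·BC·BAC·BC·BC·BAC·BC·BAC·BC·BC·BAC·BC·BAC·BC·BC·BAC·BC·BAC·BC·BAC·BC·BC·BAC·BC·BAC·BC·BC·BAC·BC·BAC·BC·BAC·BC·BC·BAC·BC·BAC·BC·BC·BAC·BC·BAC·BC·BAC·BC·BC·BAC·BC·BAC·BC·BC·BAC·BC·BAC·BC·BC·BAC·BC·BAC·BC·BAC·BC·BC·BAC·BC·BAC·BC·BC·BAC·BC·BAC·BC·BAC·BC·BC·BAC·BC·BAC·BC·BC·BAC·BC·BAC·BC·BAC·BC·BC·BAC·BC·BAC·BC·BC·BAC·BC·BAC·BC·BC·BAC·BC·BAC·BC·BAC·BC·BC·BAC
    A ↦ BC
    B ↦ BC
    C ↦ BAC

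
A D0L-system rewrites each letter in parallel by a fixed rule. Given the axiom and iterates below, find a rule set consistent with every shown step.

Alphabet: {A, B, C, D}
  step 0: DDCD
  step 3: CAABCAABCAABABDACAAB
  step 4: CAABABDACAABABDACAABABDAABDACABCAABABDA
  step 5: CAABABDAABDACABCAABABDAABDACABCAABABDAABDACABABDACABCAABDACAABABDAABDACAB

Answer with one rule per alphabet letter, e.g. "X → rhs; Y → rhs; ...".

  step 4 ⇒ step 5: CAABABDACAABABDACAABABDAABDACABCAABABDA ⇒ CA·AB·AB·DA·AB·DA·C·AB·CA·AB·AB·DA·AB·DA·C·AB·CA·AB·AB·DA·AB·DA·C·AB·AB·DA·C·AB·CA·AB·DA·CA·AB·AB·DA·AB·DA·C·AB
    A ↦ AB
    B ↦ DA
    C ↦ CA
    D ↦ C

A->AB, B->DA, C->CA, D->C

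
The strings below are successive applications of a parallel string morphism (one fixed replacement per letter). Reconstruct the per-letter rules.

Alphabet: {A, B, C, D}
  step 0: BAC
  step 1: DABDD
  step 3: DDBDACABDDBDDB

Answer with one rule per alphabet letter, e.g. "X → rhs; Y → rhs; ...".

A->B, B->DA, C->DD, D->CA

  step 0 ⇒ step 1: BAC ⇒ DA·B·DD
    A ↦ B
    B ↦ DA
    C ↦ DD
    D ↦ CA  (constrained at step 1)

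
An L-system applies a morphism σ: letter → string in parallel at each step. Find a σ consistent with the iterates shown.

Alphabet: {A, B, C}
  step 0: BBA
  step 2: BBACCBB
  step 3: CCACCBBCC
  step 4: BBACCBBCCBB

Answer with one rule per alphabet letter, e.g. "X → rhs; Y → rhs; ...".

  step 3 ⇒ step 4: CCACCBBCC ⇒ B·B·ACC·B·B·C·C·B·B
    A ↦ ACC
    B ↦ C
    C ↦ B

A->ACC, B->C, C->B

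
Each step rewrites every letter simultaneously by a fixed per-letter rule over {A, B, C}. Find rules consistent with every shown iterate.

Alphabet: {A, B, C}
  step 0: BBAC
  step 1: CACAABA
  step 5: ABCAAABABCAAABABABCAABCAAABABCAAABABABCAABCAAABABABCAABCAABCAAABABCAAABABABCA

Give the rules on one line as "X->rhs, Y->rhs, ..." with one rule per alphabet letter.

A->AB, B->CA, C->A

  step 0 ⇒ step 1: BBAC ⇒ CA·CA·AB·A
    A ↦ AB
    B ↦ CA
    C ↦ A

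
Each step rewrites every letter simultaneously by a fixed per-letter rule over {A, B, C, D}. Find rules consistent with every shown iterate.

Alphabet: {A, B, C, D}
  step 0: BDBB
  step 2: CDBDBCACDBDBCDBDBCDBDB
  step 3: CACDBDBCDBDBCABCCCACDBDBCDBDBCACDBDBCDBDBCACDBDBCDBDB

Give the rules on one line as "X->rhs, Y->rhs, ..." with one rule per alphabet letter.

  step 2 ⇒ step 3: CDBDBCACDBDBCDBDBCDBDB ⇒ CA·CDB·DB·CDB·DB·CA·BCC·CA·CDB·DB·CDB·DB·CA·CDB·DB·CDB·DB·CA·CDB·DB·CDB·DB
    A ↦ BCC
    B ↦ DB
    C ↦ CA
    D ↦ CDB

A->BCC, B->DB, C->CA, D->CDB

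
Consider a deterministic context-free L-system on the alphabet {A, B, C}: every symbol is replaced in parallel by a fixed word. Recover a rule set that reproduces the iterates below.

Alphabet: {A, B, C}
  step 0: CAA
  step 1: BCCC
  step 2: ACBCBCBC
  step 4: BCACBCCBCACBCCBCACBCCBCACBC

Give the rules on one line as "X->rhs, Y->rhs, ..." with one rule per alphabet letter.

  step 1 ⇒ step 2: BCCC ⇒ AC·BC·BC·BC
    B ↦ AC
    C ↦ BC
  step 0 ⇒ step 1: CAA ⇒ BC·C·C
    A ↦ C

A->C, B->AC, C->BC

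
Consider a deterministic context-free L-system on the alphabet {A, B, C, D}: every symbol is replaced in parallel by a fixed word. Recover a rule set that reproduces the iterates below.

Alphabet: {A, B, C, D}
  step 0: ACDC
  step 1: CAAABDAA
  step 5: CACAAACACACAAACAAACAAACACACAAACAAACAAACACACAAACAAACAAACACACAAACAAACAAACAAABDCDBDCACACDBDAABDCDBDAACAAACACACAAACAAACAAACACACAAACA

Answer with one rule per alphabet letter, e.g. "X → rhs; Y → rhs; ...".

  step 0 ⇒ step 1: ACDC ⇒ CA·AA·BD·AA
    A ↦ CA
    C ↦ AA
    D ↦ BD
    B ↦ CD  (constrained at step 1)

A->CA, B->CD, C->AA, D->BD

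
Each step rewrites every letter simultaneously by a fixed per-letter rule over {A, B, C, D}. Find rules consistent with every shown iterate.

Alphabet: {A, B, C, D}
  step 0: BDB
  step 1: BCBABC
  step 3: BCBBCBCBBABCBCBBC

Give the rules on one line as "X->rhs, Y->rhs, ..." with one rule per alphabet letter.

A->DB, B->BC, C->B, D->BA

  step 0 ⇒ step 1: BDB ⇒ BC·BA·BC
    B ↦ BC
    D ↦ BA
    A ↦ DB  (constrained at step 1)
    C ↦ B  (constrained at step 1)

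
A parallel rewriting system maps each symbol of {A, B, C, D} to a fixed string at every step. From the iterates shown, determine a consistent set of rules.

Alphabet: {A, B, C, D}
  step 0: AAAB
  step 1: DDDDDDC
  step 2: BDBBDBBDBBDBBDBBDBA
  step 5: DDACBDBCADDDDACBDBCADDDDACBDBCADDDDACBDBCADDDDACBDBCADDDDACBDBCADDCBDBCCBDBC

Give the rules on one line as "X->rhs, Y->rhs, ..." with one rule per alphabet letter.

  step 1 ⇒ step 2: DDDDDDC ⇒ BDB·BDB·BDB·BDB·BDB·BDB·A
    C ↦ A
    D ↦ BDB
  step 0 ⇒ step 1: AAAB ⇒ DD·DD·DD·C
    A ↦ DD
  step 0 ⇒ step 1: AAAB ⇒ DD·DD·DD·C
    B ↦ C

A->DD, B->C, C->A, D->BDB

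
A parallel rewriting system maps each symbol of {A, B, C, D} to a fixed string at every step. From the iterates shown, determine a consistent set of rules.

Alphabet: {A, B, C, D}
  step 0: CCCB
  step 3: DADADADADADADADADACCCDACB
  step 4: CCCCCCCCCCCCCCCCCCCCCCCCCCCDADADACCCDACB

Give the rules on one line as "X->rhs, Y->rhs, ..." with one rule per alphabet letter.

A->C, B->CB, C->DA, D->CC

  step 3 ⇒ step 4: DADADADADADADADADACCCDACB ⇒ CC·C·CC·C·CC·C·CC·C·CC·C·CC·C·CC·C·CC·C·CC·C·DA·DA·DA·CC·C·DA·CB
    A ↦ C
    B ↦ CB
    C ↦ DA
    D ↦ CC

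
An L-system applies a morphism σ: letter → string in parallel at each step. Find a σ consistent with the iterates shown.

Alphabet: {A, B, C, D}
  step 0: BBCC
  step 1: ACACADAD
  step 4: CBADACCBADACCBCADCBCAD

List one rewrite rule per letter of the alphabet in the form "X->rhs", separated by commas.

  step 0 ⇒ step 1: BBCC ⇒ AC·AC·AD·AD
    B ↦ AC
    C ↦ AD
    A ↦ C  (constrained at step 1)
    D ↦ B  (constrained at step 1)

A->C, B->AC, C->AD, D->B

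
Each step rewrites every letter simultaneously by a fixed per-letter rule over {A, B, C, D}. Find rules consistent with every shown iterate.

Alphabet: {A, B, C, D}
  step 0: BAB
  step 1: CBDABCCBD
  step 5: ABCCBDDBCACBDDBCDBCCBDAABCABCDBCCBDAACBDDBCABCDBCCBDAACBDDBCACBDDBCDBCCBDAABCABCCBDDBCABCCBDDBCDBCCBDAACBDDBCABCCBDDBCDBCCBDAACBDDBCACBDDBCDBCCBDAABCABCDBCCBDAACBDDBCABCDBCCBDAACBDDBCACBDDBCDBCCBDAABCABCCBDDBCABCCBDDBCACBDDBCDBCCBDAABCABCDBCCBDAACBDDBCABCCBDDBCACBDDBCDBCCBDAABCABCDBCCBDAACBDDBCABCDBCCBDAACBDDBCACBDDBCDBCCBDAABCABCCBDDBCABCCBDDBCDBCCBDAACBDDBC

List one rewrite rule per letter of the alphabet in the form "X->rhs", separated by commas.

  step 0 ⇒ step 1: BAB ⇒ CBD·ABC·CBD
    A ↦ ABC
    B ↦ CBD
    C ↦ DBC  (constrained at step 1)
    D ↦ A  (constrained at step 1)

A->ABC, B->CBD, C->DBC, D->A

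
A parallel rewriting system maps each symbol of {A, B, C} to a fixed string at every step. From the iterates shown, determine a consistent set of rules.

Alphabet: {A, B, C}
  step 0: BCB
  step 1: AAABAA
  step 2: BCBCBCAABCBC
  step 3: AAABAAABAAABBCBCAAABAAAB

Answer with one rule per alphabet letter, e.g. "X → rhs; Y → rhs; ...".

  step 2 ⇒ step 3: BCBCBCAABCBC ⇒ AA·AB·AA·AB·AA·AB·BC·BC·AA·AB·AA·AB
    A ↦ BC
    B ↦ AA
    C ↦ AB

A->BC, B->AA, C->AB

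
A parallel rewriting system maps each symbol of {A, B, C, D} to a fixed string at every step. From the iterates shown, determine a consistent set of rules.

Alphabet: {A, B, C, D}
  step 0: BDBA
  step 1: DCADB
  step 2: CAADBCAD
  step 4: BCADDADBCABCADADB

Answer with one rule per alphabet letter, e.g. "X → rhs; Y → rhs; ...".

  step 1 ⇒ step 2: DCADB ⇒ CA·AD·B·CA·D
    A ↦ B
    B ↦ D
    C ↦ AD
    D ↦ CA

A->B, B->D, C->AD, D->CA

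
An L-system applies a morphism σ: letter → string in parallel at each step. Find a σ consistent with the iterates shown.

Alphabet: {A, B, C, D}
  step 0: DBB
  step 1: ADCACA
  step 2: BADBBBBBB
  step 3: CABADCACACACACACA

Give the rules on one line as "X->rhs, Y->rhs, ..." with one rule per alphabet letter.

A->B, B->CA, C->BB, D->AD

  step 2 ⇒ step 3: BADBBBBBB ⇒ CA·B·AD·CA·CA·CA·CA·CA·CA
    A ↦ B
    B ↦ CA
    D ↦ AD
  step 1 ⇒ step 2: ADCACA ⇒ B·AD·BB·B·BB·B
    C ↦ BB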